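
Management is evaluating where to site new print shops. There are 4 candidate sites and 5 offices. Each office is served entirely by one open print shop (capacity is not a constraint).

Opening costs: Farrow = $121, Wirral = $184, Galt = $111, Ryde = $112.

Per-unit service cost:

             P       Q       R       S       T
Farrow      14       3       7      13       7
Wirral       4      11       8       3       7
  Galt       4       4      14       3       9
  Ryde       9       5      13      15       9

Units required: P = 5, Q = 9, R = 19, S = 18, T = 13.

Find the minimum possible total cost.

For any fixed open set, each office goes to its cheapest open site; total = fixed + service.
{Farrow, Galt}: P→Galt 4·5=20, Q→Farrow 3·9=27, R→Farrow 7·19=133, S→Galt 3·18=54, T→Farrow 7·13=91. Service 325; fixed 232; total 557.
{Wirral}: P→Wirral 4·5=20, Q→Wirral 11·9=99, R→Wirral 8·19=152, S→Wirral 3·18=54, T→Wirral 7·13=91. Service 416; fixed 184; total 600.
{Galt}: P→Galt 4·5=20, Q→Galt 4·9=36, R→Galt 14·19=266, S→Galt 3·18=54, T→Galt 9·13=117. Service 493; fixed 111; total 604.
{Farrow, Wirral, Galt, Ryde}: P→Wirral 4·5=20, Q→Farrow 3·9=27, R→Farrow 7·19=133, S→Wirral 3·18=54, T→Farrow 7·13=91. Service 325; fixed 528; total 853.
(All 15 nonempty subsets were checked; Farrow and Galt is lowest.)

Minimum total cost: 557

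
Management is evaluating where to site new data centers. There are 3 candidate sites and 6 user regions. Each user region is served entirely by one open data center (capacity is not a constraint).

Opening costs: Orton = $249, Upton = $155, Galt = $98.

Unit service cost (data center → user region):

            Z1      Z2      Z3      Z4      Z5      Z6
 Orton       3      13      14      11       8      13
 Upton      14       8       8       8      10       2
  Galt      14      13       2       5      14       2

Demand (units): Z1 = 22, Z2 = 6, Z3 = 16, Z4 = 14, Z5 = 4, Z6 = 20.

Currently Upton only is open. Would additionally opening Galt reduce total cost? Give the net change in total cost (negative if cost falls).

Yes — net change −40 (cost falls by 40).

Current service cost with {Upton}: 676.
Adding Galt: each user region re-picks its cheapest; new service cost 538, saving 138.
Extra fixed cost: 98. Net change = 98 − 138 = -40.
(Totals: 831 → 791.)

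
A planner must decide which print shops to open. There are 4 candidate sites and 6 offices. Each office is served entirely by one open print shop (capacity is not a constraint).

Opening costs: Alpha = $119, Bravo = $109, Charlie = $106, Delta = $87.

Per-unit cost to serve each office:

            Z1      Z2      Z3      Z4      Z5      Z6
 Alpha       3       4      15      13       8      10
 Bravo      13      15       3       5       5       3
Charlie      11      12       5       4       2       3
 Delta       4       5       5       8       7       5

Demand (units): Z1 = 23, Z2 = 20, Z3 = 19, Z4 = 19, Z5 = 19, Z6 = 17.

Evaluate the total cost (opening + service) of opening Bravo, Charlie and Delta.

Each office is assigned to its cheapest site among the open ones.
{Bravo, Charlie, Delta}: Z1→Delta 4·23=92, Z2→Delta 5·20=100, Z3→Bravo 3·19=57, Z4→Charlie 4·19=76, Z5→Charlie 2·19=38, Z6→Bravo 3·17=51. Service 414; fixed 302; total 716.

Total cost: 716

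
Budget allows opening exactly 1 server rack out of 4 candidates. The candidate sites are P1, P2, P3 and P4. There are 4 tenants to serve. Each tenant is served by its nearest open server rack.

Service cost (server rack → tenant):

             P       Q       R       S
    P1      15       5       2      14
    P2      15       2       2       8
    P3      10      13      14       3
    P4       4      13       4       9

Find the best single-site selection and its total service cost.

Choose P2 only; total service cost 27.

With exactly 1 open, each tenant uses its cheapest among the chosen.
{P2}: P→P2 15, Q→P2 2, R→P2 2, S→P2 8. Service cost 27.
{P4}: service cost 30
{P1}: service cost 36
Among all 4 size-1 choices, {P2} is lowest.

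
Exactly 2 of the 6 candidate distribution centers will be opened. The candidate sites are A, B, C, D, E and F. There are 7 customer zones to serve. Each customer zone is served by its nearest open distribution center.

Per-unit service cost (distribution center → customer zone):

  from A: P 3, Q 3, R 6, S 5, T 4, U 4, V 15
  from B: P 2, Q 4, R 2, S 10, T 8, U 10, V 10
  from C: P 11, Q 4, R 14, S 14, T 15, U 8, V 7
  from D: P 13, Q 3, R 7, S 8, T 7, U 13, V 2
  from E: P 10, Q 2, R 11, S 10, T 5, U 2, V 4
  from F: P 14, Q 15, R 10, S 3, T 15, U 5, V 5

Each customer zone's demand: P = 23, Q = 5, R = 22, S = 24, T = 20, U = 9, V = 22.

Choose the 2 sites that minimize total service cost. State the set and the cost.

With exactly 2 open, each customer zone uses its cheapest among the chosen.
{A, D}: P→A 3·23=69, Q→A 3·5=15, R→A 6·22=132, S→A 5·24=120, T→A 4·20=80, U→A 4·9=36, V→D 2·22=44. Service cost 496.
{B, F}: service cost 497
{A, F}: service cost 514
Among all 15 size-2 choices, {A, D} is lowest.

Choose A and D; total service cost 496.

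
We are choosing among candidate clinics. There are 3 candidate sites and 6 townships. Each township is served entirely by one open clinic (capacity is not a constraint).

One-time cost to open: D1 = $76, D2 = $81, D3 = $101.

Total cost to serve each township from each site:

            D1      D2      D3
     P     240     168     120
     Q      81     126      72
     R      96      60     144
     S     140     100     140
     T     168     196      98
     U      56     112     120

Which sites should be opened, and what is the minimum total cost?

For any fixed open set, each township goes to its cheapest open site; total = fixed + service.
{D2, D3}: P→D3 120, Q→D3 72, R→D2 60, S→D2 100, T→D3 98, U→D2 112. Service 562; fixed 182; total 744.
{D1, D3}: service 582 + fixed 177 = 759
{D1, D2, D3}: service 506 + fixed 258 = 764
{D1}: P→D1 240, Q→D1 81, R→D1 96, S→D1 140, T→D1 168, U→D1 56. Service 781; fixed 76; total 857.
No other subset beats 744.

Open D2 and D3; minimum total cost 744.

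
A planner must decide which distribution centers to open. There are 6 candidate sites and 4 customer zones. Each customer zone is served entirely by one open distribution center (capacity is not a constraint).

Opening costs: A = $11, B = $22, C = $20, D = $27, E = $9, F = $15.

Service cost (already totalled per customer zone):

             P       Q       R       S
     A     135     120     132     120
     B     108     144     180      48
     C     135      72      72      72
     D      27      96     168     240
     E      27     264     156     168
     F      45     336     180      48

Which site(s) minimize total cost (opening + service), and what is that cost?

Open C, E and F; minimum total cost 263.

For any fixed open set, each customer zone goes to its cheapest open site; total = fixed + service.
{C, E, F}: P→E 27, Q→C 72, R→C 72, S→F 48. Service 219; fixed 44; total 263.
{B, C, E}: P→E 27, Q→C 72, R→C 72, S→B 48. Service 219; fixed 51; total 270.
{C, E}: service 243 + fixed 29 = 272
{A, B, C, D, E, F}: service 219 + fixed 104 = 323
No other subset beats 263.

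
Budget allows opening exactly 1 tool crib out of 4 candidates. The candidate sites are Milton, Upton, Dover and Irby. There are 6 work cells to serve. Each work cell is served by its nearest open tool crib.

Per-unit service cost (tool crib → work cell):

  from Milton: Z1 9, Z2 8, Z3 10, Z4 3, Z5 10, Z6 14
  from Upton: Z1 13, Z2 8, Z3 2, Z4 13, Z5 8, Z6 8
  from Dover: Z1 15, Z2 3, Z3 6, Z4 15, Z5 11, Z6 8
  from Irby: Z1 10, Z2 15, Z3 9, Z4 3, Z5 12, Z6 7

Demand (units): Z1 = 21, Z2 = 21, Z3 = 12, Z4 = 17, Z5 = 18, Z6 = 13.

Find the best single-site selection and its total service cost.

Choose Milton only; total service cost 890.

With exactly 1 open, each work cell uses its cheapest among the chosen.
{Milton}: Z1→Milton 9·21=189, Z2→Milton 8·21=168, Z3→Milton 10·12=120, Z4→Milton 3·17=51, Z5→Milton 10·18=180, Z6→Milton 14·13=182. Service cost 890.
{Upton}: service cost 934
{Irby}: service cost 991
Among all 4 size-1 choices, {Milton} is lowest.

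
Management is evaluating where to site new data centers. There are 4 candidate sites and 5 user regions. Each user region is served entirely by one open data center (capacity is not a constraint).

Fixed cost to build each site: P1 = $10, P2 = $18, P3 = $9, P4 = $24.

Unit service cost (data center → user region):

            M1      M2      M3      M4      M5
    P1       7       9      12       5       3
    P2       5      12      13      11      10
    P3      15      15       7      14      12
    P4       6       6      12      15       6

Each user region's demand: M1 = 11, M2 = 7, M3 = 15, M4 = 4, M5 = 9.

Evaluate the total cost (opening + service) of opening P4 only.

Total cost: 426

Each user region is assigned to its cheapest site among the open ones.
{P4}: M1→P4 6·11=66, M2→P4 6·7=42, M3→P4 12·15=180, M4→P4 15·4=60, M5→P4 6·9=54. Service 402; fixed 24; total 426.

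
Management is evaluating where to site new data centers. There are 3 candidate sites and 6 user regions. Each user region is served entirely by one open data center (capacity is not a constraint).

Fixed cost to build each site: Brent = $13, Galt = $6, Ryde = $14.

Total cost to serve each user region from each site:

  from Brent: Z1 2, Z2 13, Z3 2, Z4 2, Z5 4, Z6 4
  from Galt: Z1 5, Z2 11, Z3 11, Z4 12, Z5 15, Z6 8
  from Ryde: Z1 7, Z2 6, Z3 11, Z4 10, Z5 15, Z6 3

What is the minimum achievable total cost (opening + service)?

Minimum total cost: 40

For any fixed open set, each user region goes to its cheapest open site; total = fixed + service.
{Brent}: Z1→Brent 2, Z2→Brent 13, Z3→Brent 2, Z4→Brent 2, Z5→Brent 4, Z6→Brent 4. Service 27; fixed 13; total 40.
{Brent, Galt}: Z1→Brent 2, Z2→Galt 11, Z3→Brent 2, Z4→Brent 2, Z5→Brent 4, Z6→Brent 4. Service 25; fixed 19; total 44.
{Brent, Ryde}: Z1→Brent 2, Z2→Ryde 6, Z3→Brent 2, Z4→Brent 2, Z5→Brent 4, Z6→Ryde 3. Service 19; fixed 27; total 46.
{Brent, Galt, Ryde}: Z1→Brent 2, Z2→Ryde 6, Z3→Brent 2, Z4→Brent 2, Z5→Brent 4, Z6→Ryde 3. Service 19; fixed 33; total 52.
(All 7 nonempty subsets were checked; Brent only is lowest.)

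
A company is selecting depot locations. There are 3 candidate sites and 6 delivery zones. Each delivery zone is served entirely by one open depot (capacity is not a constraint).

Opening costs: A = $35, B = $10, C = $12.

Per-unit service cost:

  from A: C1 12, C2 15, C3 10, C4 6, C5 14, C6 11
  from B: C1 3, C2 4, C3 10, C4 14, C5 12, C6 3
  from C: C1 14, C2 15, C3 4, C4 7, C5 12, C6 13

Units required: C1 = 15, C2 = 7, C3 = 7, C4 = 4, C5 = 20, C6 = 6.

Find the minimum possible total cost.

For any fixed open set, each delivery zone goes to its cheapest open site; total = fixed + service.
{B, C}: C1→B 3·15=45, C2→B 4·7=28, C3→C 4·7=28, C4→C 7·4=28, C5→B 12·20=240, C6→B 3·6=18. Service 387; fixed 22; total 409.
{A, B, C}: service 383 + fixed 57 = 440
{B}: service 457 + fixed 10 = 467
No other subset beats 409.

Minimum total cost: 409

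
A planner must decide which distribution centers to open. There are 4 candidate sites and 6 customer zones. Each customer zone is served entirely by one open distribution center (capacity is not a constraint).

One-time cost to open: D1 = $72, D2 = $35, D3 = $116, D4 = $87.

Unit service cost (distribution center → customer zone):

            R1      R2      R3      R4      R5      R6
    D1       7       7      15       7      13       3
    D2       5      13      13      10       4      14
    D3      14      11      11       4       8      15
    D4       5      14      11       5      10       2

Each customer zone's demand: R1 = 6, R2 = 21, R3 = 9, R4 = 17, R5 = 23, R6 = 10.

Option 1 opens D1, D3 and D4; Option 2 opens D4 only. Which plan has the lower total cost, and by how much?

Option 1 is cheaper by 22.

Option 1: {D1, D3, D4}: R1→D4 5·6=30, R2→D1 7·21=147, R3→D3 11·9=99, R4→D3 4·17=68, R5→D3 8·23=184, R6→D4 2·10=20. Service 548; fixed 275; total 823.
Option 2: {D4}: R1→D4 5·6=30, R2→D4 14·21=294, R3→D4 11·9=99, R4→D4 5·17=85, R5→D4 10·23=230, R6→D4 2·10=20. Service 758; fixed 87; total 845.
Difference: |823 − 845| = 22.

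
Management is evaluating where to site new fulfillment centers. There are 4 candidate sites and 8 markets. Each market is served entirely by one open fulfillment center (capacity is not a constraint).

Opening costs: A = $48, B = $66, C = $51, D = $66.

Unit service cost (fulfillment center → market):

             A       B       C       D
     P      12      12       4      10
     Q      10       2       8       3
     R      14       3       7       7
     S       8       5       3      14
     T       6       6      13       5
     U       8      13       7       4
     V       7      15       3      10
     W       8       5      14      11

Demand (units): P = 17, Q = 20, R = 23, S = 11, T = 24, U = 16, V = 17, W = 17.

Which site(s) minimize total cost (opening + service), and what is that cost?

For any fixed open set, each market goes to its cheapest open site; total = fixed + service.
{B, C, D}: P→C 4·17=68, Q→B 2·20=40, R→B 3·23=69, S→C 3·11=33, T→D 5·24=120, U→D 4·16=64, V→C 3·17=51, W→B 5·17=85. Service 530; fixed 183; total 713.
{B, C}: service 602 + fixed 117 = 719
{A, B, C, D}: service 530 + fixed 231 = 761
{A}: P→A 12·17=204, Q→A 10·20=200, R→A 14·23=322, S→A 8·11=88, T→A 6·24=144, U→A 8·16=128, V→A 7·17=119, W→A 8·17=136. Service 1341; fixed 48; total 1389.
(All 15 nonempty subsets were checked; B, C and D is lowest.)

Open B, C and D; minimum total cost 713.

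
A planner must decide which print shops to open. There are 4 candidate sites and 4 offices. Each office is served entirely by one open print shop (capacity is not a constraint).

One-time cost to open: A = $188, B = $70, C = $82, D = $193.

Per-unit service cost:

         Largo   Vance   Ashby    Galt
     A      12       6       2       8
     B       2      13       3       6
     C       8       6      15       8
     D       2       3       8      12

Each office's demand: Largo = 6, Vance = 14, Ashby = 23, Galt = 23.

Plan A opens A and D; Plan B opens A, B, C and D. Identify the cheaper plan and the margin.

Plan A: {A, D}: Largo→D 2·6=12, Vance→D 3·14=42, Ashby→A 2·23=46, Galt→A 8·23=184. Service 284; fixed 381; total 665.
Plan B: {A, B, C, D}: Largo→B 2·6=12, Vance→D 3·14=42, Ashby→A 2·23=46, Galt→B 6·23=138. Service 238; fixed 533; total 771.
Difference: |665 − 771| = 106.

Plan A is cheaper by 106.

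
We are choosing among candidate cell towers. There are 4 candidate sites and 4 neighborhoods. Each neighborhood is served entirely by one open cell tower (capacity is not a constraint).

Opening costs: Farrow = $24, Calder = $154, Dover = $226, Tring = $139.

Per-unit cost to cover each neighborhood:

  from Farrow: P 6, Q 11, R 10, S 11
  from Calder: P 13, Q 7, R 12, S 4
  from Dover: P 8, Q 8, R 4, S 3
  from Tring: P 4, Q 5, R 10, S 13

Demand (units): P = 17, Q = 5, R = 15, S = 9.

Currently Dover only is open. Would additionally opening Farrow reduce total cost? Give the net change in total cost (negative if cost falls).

Yes — net change −10 (cost falls by 10).

Current service cost with {Dover}: 263.
Adding Farrow: each neighborhood re-picks its cheapest; new service cost 229, saving 34.
Extra fixed cost: 24. Net change = 24 − 34 = -10.
(Totals: 489 → 479.)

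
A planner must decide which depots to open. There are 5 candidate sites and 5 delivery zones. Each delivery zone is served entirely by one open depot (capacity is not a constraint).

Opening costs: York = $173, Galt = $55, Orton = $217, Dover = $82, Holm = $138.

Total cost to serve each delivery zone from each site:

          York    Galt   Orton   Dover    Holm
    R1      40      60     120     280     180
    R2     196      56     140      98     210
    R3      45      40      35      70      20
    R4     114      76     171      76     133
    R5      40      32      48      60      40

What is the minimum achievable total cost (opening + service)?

Minimum total cost: 319

For any fixed open set, each delivery zone goes to its cheapest open site; total = fixed + service.
{Galt}: R1→Galt 60, R2→Galt 56, R3→Galt 40, R4→Galt 76, R5→Galt 32. Service 264; fixed 55; total 319.
{Galt, Dover}: service 264 + fixed 137 = 401
{Galt, Holm}: service 244 + fixed 193 = 437
{York, Galt, Orton, Dover, Holm}: service 224 + fixed 665 = 889
No other subset beats 319.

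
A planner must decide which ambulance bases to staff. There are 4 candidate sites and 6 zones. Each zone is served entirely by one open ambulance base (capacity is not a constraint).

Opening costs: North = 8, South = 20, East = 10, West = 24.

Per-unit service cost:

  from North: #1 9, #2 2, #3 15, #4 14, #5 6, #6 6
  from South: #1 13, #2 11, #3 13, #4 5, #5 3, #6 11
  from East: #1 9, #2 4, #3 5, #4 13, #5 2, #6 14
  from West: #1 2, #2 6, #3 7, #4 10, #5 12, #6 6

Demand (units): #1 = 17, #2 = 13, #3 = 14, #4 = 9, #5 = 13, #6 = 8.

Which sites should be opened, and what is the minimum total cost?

Open North, South, East and West; minimum total cost 311.

For any fixed open set, each zone goes to its cheapest open site; total = fixed + service.
{North, South, East, West}: #1→West 2·17=34, #2→North 2·13=26, #3→East 5·14=70, #4→South 5·9=45, #5→East 2·13=26, #6→North 6·8=48. Service 249; fixed 62; total 311.
{South, East, West}: service 275 + fixed 54 = 329
{North, East, West}: #1→West 2·17=34, #2→North 2·13=26, #3→East 5·14=70, #4→West 10·9=90, #5→East 2·13=26, #6→North 6·8=48. Service 294; fixed 42; total 336.
{North}: service 641 + fixed 8 = 649
(All 15 nonempty subsets were checked; North, South, East and West is lowest.)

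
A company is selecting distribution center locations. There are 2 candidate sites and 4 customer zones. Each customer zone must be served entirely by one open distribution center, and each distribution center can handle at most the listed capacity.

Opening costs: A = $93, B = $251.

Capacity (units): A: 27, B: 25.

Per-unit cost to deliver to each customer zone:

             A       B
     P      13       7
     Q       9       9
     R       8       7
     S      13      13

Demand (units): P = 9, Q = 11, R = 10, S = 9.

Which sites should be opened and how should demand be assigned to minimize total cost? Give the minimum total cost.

Minimum total cost: 693

Open {A, B}: P→B 7·9=63, Q→A 9·11=99, R→B 7·10=70, S→A 13·9=117.
Loads: A carries 20/27, B carries 19/25. Service 349; fixed 344; total 693.
Next best feasible plan costs 703.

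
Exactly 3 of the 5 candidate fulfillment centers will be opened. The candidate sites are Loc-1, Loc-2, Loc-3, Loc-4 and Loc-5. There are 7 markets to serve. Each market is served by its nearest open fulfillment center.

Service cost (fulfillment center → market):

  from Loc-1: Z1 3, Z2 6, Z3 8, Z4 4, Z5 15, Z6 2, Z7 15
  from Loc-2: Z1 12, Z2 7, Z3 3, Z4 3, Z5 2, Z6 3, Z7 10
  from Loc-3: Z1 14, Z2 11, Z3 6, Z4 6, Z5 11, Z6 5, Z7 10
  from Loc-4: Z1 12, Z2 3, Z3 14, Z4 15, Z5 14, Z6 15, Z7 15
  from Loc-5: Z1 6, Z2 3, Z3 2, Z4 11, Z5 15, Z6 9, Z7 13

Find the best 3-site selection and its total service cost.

Choose Loc-1, Loc-2 and Loc-5; total service cost 25.

With exactly 3 open, each market uses its cheapest among the chosen.
{Loc-1, Loc-2, Loc-5}: Z1→Loc-1 3, Z2→Loc-5 3, Z3→Loc-5 2, Z4→Loc-2 3, Z5→Loc-2 2, Z6→Loc-1 2, Z7→Loc-2 10. Service cost 25.
{Loc-1, Loc-2, Loc-4}: service cost 26
{Loc-1, Loc-2, Loc-3}: service cost 29
Among all 10 size-3 choices, {Loc-1, Loc-2, Loc-5} is lowest.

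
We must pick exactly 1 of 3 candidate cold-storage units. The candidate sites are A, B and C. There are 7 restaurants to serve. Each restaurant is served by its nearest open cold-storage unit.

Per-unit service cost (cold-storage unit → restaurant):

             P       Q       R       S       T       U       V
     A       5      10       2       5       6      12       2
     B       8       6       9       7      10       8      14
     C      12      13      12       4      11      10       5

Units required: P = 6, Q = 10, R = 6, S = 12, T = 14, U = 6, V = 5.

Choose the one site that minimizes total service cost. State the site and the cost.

Choose A only; total service cost 368.

With exactly 1 open, each restaurant uses its cheapest among the chosen.
{A}: P→A 5·6=30, Q→A 10·10=100, R→A 2·6=12, S→A 5·12=60, T→A 6·14=84, U→A 12·6=72, V→A 2·5=10. Service cost 368.
{B}: service cost 504
{C}: service cost 561
Among all 3 size-1 choices, {A} is lowest.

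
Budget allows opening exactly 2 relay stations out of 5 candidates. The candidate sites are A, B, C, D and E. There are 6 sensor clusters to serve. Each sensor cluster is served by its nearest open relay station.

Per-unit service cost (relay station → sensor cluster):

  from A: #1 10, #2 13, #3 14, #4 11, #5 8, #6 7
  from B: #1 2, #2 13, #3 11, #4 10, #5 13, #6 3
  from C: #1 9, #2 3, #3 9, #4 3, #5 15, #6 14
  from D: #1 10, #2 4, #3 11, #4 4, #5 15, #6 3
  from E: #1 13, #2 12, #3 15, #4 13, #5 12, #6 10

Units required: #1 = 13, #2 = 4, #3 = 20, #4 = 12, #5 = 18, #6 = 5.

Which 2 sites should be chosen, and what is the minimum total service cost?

With exactly 2 open, each sensor cluster uses its cheapest among the chosen.
{B, C}: #1→B 2·13=26, #2→C 3·4=12, #3→C 9·20=180, #4→C 3·12=36, #5→B 13·18=234, #6→B 3·5=15. Service cost 503.
{A, C}: service cost 524
{B, D}: service cost 559
Among all 10 size-2 choices, {B, C} is lowest.

Choose B and C; total service cost 503.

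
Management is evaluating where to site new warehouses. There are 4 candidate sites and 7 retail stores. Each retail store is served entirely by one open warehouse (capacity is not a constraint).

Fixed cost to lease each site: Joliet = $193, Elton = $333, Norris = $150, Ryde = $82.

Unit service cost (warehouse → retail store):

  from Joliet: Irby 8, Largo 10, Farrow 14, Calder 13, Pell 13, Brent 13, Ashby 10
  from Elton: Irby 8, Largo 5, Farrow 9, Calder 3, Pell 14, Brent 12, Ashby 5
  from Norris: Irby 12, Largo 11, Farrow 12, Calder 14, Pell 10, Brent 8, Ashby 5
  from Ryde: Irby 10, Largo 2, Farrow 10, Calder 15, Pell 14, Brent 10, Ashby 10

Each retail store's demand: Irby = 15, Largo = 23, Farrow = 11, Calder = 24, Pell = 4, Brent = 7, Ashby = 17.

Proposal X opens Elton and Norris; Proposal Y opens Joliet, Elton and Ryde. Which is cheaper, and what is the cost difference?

Proposal X: {Elton, Norris}: Irby→Elton 8·15=120, Largo→Elton 5·23=115, Farrow→Elton 9·11=99, Calder→Elton 3·24=72, Pell→Norris 10·4=40, Brent→Norris 8·7=56, Ashby→Elton 5·17=85. Service 587; fixed 483; total 1070.
Proposal Y: {Joliet, Elton, Ryde}: Irby→Joliet 8·15=120, Largo→Ryde 2·23=46, Farrow→Elton 9·11=99, Calder→Elton 3·24=72, Pell→Joliet 13·4=52, Brent→Ryde 10·7=70, Ashby→Elton 5·17=85. Service 544; fixed 608; total 1152.
Difference: |1070 − 1152| = 82.

Proposal X is cheaper by 82.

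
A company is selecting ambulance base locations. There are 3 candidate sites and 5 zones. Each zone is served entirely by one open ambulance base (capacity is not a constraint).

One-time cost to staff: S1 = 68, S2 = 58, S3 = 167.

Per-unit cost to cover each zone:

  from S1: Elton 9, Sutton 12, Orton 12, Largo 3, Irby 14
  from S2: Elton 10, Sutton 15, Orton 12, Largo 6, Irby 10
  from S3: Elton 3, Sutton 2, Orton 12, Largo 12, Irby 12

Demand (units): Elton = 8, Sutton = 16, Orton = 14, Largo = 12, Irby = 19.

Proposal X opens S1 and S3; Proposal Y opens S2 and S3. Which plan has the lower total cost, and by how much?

Proposal X: {S1, S3}: Elton→S3 3·8=24, Sutton→S3 2·16=32, Orton→S1 12·14=168, Largo→S1 3·12=36, Irby→S3 12·19=228. Service 488; fixed 235; total 723.
Proposal Y: {S2, S3}: Elton→S3 3·8=24, Sutton→S3 2·16=32, Orton→S2 12·14=168, Largo→S2 6·12=72, Irby→S2 10·19=190. Service 486; fixed 225; total 711.
Difference: |723 − 711| = 12.

Proposal Y is cheaper by 12.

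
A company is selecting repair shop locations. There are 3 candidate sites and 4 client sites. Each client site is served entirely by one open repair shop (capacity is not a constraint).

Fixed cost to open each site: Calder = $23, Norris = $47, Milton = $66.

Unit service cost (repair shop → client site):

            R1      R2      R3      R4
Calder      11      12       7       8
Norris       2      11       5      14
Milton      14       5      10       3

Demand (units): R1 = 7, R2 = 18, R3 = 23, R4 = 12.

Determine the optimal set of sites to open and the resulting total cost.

For any fixed open set, each client site goes to its cheapest open site; total = fixed + service.
{Norris, Milton}: R1→Norris 2·7=14, R2→Milton 5·18=90, R3→Norris 5·23=115, R4→Milton 3·12=36. Service 255; fixed 113; total 368.
{Calder, Norris, Milton}: service 255 + fixed 136 = 391
{Calder, Milton}: service 364 + fixed 89 = 453
{Calder}: R1→Calder 11·7=77, R2→Calder 12·18=216, R3→Calder 7·23=161, R4→Calder 8·12=96. Service 550; fixed 23; total 573.
No other subset beats 368.

Open Norris and Milton; minimum total cost 368.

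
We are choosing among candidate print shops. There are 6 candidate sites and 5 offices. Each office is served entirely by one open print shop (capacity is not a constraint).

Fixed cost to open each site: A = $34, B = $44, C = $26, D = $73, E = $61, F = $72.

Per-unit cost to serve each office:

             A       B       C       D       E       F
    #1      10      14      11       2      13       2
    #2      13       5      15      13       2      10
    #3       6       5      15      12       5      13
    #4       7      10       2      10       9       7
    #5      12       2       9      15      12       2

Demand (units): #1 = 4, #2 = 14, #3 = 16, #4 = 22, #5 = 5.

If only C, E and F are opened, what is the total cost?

Each office is assigned to its cheapest site among the open ones.
{C, E, F}: #1→F 2·4=8, #2→E 2·14=28, #3→E 5·16=80, #4→C 2·22=44, #5→F 2·5=10. Service 170; fixed 159; total 329.

Total cost: 329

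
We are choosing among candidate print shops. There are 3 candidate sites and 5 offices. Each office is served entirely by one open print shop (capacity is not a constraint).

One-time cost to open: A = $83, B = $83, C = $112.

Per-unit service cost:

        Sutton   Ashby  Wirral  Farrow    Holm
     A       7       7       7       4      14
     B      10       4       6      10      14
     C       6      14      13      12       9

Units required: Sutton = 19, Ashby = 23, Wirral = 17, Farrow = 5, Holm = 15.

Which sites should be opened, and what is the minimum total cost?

Open B and C; minimum total cost 688.

For any fixed open set, each office goes to its cheapest open site; total = fixed + service.
{B, C}: Sutton→C 6·19=114, Ashby→B 4·23=92, Wirral→B 6·17=102, Farrow→B 10·5=50, Holm→C 9·15=135. Service 493; fixed 195; total 688.
{A, B}: service 557 + fixed 166 = 723
{A}: service 643 + fixed 83 = 726
{A, B, C}: Sutton→C 6·19=114, Ashby→B 4·23=92, Wirral→B 6·17=102, Farrow→A 4·5=20, Holm→C 9·15=135. Service 463; fixed 278; total 741.
No other subset beats 688.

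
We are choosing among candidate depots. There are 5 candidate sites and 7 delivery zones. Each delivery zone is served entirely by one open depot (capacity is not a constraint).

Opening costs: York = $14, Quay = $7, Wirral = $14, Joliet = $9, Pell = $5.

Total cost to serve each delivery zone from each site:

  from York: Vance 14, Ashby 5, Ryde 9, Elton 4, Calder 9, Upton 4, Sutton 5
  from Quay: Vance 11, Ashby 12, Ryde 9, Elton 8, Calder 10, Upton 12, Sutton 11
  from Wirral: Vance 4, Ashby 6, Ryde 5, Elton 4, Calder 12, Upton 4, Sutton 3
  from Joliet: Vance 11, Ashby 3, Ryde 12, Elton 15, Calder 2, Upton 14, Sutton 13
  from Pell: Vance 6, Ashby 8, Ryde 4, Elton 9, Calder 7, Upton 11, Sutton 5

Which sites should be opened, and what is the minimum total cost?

For any fixed open set, each delivery zone goes to its cheapest open site; total = fixed + service.
{Wirral, Joliet}: Vance→Wirral 4, Ashby→Joliet 3, Ryde→Wirral 5, Elton→Wirral 4, Calder→Joliet 2, Upton→Wirral 4, Sutton→Wirral 3. Service 25; fixed 23; total 48.
{Wirral, Pell}: service 32 + fixed 19 = 51
{Wirral}: Vance→Wirral 4, Ashby→Wirral 6, Ryde→Wirral 5, Elton→Wirral 4, Calder→Wirral 12, Upton→Wirral 4, Sutton→Wirral 3. Service 38; fixed 14; total 52.
{York, Quay, Wirral, Joliet, Pell}: service 24 + fixed 49 = 73
No other subset beats 48.

Open Wirral and Joliet; minimum total cost 48.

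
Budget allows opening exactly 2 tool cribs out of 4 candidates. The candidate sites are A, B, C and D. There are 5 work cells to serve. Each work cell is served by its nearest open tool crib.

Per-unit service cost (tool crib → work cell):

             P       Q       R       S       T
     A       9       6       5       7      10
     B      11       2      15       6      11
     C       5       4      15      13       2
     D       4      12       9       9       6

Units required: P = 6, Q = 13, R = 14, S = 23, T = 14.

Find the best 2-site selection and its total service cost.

With exactly 2 open, each work cell uses its cheapest among the chosen.
{A, C}: P→C 5·6=30, Q→C 4·13=52, R→A 5·14=70, S→A 7·23=161, T→C 2·14=28. Service cost 341.
{B, D}: service cost 398
{A, D}: service cost 417
Among all 6 size-2 choices, {A, C} is lowest.

Choose A and C; total service cost 341.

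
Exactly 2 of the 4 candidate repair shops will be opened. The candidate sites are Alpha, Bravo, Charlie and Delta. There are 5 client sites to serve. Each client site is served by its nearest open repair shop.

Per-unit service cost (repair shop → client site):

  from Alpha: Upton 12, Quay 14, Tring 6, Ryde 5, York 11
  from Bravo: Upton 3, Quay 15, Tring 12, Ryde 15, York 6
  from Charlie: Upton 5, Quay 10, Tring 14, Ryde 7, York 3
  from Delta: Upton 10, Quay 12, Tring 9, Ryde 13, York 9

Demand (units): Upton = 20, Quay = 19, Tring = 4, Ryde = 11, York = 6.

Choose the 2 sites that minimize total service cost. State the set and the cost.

Choose Alpha and Charlie; total service cost 387.

With exactly 2 open, each client site uses its cheapest among the chosen.
{Alpha, Charlie}: Upton→Charlie 5·20=100, Quay→Charlie 10·19=190, Tring→Alpha 6·4=24, Ryde→Alpha 5·11=55, York→Charlie 3·6=18. Service cost 387.
{Bravo, Charlie}: service cost 393
{Charlie, Delta}: service cost 421
Among all 6 size-2 choices, {Alpha, Charlie} is lowest.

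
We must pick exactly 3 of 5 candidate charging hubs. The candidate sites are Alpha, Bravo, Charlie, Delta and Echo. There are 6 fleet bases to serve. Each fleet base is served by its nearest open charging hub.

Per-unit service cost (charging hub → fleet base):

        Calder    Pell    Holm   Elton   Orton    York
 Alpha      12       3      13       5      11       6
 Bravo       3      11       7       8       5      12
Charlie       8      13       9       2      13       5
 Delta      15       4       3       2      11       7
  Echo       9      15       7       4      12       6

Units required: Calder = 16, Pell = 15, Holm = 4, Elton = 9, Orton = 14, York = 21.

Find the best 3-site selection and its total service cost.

Choose Bravo, Charlie and Delta; total service cost 313.

With exactly 3 open, each fleet base uses its cheapest among the chosen.
{Bravo, Charlie, Delta}: Calder→Bravo 3·16=48, Pell→Delta 4·15=60, Holm→Delta 3·4=12, Elton→Charlie 2·9=18, Orton→Bravo 5·14=70, York→Charlie 5·21=105. Service cost 313.
{Alpha, Bravo, Charlie}: service cost 314
{Alpha, Bravo, Delta}: service cost 319
Among all 10 size-3 choices, {Bravo, Charlie, Delta} is lowest.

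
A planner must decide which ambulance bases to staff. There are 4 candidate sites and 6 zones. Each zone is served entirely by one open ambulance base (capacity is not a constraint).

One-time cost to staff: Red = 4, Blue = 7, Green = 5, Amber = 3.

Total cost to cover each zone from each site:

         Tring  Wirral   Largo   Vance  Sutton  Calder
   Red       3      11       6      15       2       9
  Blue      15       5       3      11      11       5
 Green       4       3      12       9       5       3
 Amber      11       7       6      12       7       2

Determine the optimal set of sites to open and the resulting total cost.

Open Red and Green; minimum total cost 35.

For any fixed open set, each zone goes to its cheapest open site; total = fixed + service.
{Red, Green}: Tring→Red 3, Wirral→Green 3, Largo→Red 6, Vance→Green 9, Sutton→Red 2, Calder→Green 3. Service 26; fixed 9; total 35.
{Red, Green, Amber}: service 25 + fixed 12 = 37
{Green, Amber}: Tring→Green 4, Wirral→Green 3, Largo→Amber 6, Vance→Green 9, Sutton→Green 5, Calder→Amber 2. Service 29; fixed 8; total 37.
{Red, Blue, Green, Amber}: service 22 + fixed 19 = 41
No other subset beats 35.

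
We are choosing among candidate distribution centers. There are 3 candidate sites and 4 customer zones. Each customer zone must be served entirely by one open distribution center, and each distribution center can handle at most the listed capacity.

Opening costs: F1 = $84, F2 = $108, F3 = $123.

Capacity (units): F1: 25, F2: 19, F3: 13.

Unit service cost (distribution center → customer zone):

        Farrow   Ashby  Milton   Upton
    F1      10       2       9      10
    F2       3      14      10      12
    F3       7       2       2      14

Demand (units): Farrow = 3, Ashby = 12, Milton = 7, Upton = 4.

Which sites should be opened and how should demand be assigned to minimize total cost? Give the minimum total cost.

Open {F1, F3}: Farrow→F3 7·3=21, Ashby→F1 2·12=24, Milton→F3 2·7=14, Upton→F1 10·4=40.
Loads: F1 carries 16/25, F3 carries 10/13. Service 99; fixed 207; total 306.
Next best feasible plan costs 315.

Minimum total cost: 306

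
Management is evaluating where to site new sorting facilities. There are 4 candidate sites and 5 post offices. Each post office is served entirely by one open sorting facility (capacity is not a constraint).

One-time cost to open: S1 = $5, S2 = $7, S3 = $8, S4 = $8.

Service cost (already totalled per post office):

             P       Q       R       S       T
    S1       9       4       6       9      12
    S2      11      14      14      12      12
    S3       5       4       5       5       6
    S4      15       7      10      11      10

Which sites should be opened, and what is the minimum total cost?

Open S3 only; minimum total cost 33.

For any fixed open set, each post office goes to its cheapest open site; total = fixed + service.
{S3}: P→S3 5, Q→S3 4, R→S3 5, S→S3 5, T→S3 6. Service 25; fixed 8; total 33.
{S1, S3}: service 25 + fixed 13 = 38
{S2, S3}: service 25 + fixed 15 = 40
{S1, S2, S3, S4}: P→S3 5, Q→S1 4, R→S3 5, S→S3 5, T→S3 6. Service 25; fixed 28; total 53.
No other subset beats 33.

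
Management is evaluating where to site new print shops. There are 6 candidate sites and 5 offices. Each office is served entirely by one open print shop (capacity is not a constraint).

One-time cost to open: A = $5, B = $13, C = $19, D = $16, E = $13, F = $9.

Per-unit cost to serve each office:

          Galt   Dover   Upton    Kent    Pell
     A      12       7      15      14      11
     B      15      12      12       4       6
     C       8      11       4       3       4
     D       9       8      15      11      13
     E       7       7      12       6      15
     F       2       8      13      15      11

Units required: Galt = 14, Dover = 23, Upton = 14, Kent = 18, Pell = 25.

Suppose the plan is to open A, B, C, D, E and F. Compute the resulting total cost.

Each office is assigned to its cheapest site among the open ones.
{A, B, C, D, E, F}: Galt→F 2·14=28, Dover→A 7·23=161, Upton→C 4·14=56, Kent→C 3·18=54, Pell→C 4·25=100. Service 399; fixed 75; total 474.

Total cost: 474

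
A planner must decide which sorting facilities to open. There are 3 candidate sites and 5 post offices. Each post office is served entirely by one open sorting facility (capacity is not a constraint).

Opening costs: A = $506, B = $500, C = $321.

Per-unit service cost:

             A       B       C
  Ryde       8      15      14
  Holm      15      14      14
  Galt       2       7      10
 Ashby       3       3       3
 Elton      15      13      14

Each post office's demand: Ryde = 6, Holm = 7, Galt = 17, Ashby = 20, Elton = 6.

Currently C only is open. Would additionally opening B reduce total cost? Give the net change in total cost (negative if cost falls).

Current service cost with {C}: 496.
Adding B: each post office re-picks its cheapest; new service cost 439, saving 57.
Extra fixed cost: 500. Net change = 500 − 57 = 443.
(Totals: 817 → 1260.)

No — net change +443 (cost rises by 443).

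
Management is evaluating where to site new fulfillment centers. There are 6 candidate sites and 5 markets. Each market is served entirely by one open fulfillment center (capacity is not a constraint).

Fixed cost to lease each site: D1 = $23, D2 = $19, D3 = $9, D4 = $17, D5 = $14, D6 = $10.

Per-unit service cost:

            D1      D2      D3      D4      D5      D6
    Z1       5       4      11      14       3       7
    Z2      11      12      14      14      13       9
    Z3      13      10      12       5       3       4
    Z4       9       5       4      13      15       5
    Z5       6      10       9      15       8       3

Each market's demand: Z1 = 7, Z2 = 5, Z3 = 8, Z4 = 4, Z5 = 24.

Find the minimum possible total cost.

Minimum total cost: 206

For any fixed open set, each market goes to its cheapest open site; total = fixed + service.
{D5, D6}: Z1→D5 3·7=21, Z2→D6 9·5=45, Z3→D5 3·8=24, Z4→D6 5·4=20, Z5→D6 3·24=72. Service 182; fixed 24; total 206.
{D3, D5, D6}: service 178 + fixed 33 = 211
{D4, D5, D6}: Z1→D5 3·7=21, Z2→D6 9·5=45, Z3→D5 3·8=24, Z4→D6 5·4=20, Z5→D6 3·24=72. Service 182; fixed 41; total 223.
{D1, D2, D3, D4, D5, D6}: service 178 + fixed 92 = 270
No other subset beats 206.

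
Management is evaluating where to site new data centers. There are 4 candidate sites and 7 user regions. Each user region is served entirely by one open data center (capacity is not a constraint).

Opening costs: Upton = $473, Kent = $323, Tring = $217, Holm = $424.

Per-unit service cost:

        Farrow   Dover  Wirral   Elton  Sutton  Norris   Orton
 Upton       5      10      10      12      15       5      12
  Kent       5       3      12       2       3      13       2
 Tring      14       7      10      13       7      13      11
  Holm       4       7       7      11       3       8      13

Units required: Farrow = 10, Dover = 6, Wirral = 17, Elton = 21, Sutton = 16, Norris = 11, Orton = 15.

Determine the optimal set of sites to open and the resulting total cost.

For any fixed open set, each user region goes to its cheapest open site; total = fixed + service.
{Kent}: Farrow→Kent 5·10=50, Dover→Kent 3·6=18, Wirral→Kent 12·17=204, Elton→Kent 2·21=42, Sutton→Kent 3·16=48, Norris→Kent 13·11=143, Orton→Kent 2·15=30. Service 535; fixed 323; total 858.
{Kent, Tring}: Farrow→Kent 5·10=50, Dover→Kent 3·6=18, Wirral→Tring 10·17=170, Elton→Kent 2·21=42, Sutton→Kent 3·16=48, Norris→Kent 13·11=143, Orton→Kent 2·15=30. Service 501; fixed 540; total 1041.
{Kent, Holm}: service 385 + fixed 747 = 1132
{Upton, Kent, Tring, Holm}: service 352 + fixed 1437 = 1789
No other subset beats 858.

Open Kent only; minimum total cost 858.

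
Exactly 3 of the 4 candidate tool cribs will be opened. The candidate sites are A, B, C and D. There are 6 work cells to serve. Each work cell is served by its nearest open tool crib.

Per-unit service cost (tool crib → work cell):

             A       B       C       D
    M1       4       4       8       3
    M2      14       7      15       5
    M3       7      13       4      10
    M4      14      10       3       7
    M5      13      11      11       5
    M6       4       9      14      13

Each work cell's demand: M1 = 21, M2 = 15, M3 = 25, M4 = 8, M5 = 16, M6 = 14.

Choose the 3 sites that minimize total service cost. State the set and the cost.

With exactly 3 open, each work cell uses its cheapest among the chosen.
{A, C, D}: M1→D 3·21=63, M2→D 5·15=75, M3→C 4·25=100, M4→C 3·8=24, M5→D 5·16=80, M6→A 4·14=56. Service cost 398.
{B, C, D}: service cost 468
{A, B, D}: service cost 505
Among all 4 size-3 choices, {A, C, D} is lowest.

Choose A, C and D; total service cost 398.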